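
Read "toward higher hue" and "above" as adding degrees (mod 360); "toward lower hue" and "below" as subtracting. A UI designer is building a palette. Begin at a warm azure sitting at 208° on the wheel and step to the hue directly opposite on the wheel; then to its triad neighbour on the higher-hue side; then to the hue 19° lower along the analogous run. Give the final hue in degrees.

129°

complement +180°: 208 + 180 = 388 → 388 − 360 = 28°
triadic ↑ +120°: 28 + 120 = 148°
analog 19° ↓ −19°: 148 − 19 = 129°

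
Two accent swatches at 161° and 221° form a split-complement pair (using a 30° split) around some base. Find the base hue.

11°

The accents sit 30° either side of the complement, so the complement is their short-arc midpoint on the wheel.
Short-arc midpoint of 161° and 221°: 191°.
Base is 180° from the complement: 191 − 180 = 11°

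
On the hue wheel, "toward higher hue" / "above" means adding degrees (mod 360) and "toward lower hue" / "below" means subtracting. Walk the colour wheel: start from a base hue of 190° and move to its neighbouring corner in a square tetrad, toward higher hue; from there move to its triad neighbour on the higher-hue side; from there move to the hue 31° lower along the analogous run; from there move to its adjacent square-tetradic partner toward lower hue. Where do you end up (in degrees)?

square ↑ +90°: 190 + 90 = 280°
triadic ↑ +120°: 280 + 120 = 400 → 400 − 360 = 40°
analog 31° ↓ −31°: 40 − 31 = 9°
square ↓ −90°: 9 − 90 = -81 → -81 + 360 = 279°

279°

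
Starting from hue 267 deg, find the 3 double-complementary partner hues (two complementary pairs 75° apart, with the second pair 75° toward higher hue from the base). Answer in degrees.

342°, 87°, 162°

A rectangular tetradic uses two complementary pairs 75° apart: offsets 0°, 75°, 180°, 255°.
267 + 75 = 342°
267 + 180 = 447 → 447 − 360 = 87°
267 + 255 = 522 → 522 − 360 = 162°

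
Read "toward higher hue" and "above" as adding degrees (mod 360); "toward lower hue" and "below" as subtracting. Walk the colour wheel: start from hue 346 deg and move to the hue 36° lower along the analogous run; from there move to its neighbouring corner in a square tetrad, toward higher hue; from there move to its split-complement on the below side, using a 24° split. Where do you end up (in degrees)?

196°

−36° (analog 36° ↓): 346 − 36 = 310°
+90° (square ↑): 310 + 90 = 400 → 400 − 360 = 40°
+156° (split-comp 24° ↓): 40 + 156 = 196°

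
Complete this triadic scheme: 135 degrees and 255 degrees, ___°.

A triad places three hues 120° apart.
The full set through 135° is {15°, 135°, 255°}.
Given {135°, 255°}, the missing hue is 15°.

15°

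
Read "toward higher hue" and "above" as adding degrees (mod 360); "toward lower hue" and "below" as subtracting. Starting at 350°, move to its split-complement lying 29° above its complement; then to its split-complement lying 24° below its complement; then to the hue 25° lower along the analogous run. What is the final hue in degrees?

350 + 209 = 559 → 559 − 360 = 199°   (split-comp 29° ↑)
199 + 156 = 355°   (split-comp 24° ↓)
355 − 25 = 330°   (analog 25° ↓)

330°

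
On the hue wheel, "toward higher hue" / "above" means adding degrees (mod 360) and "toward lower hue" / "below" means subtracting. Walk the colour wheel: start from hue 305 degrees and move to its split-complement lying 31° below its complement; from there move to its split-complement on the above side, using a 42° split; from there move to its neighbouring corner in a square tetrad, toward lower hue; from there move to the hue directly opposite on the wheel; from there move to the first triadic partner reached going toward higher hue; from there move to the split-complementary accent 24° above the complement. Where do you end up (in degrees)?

+149° (split-comp 31° ↓): 305 + 149 = 454 → 454 − 360 = 94°
+222° (split-comp 42° ↑): 94 + 222 = 316°
−90° (square ↓): 316 − 90 = 226°
+180° (complement): 226 + 180 = 406 → 406 − 360 = 46°
+120° (triadic ↑): 46 + 120 = 166°
+204° (split-comp 24° ↑): 166 + 204 = 370 → 370 − 360 = 10°

10°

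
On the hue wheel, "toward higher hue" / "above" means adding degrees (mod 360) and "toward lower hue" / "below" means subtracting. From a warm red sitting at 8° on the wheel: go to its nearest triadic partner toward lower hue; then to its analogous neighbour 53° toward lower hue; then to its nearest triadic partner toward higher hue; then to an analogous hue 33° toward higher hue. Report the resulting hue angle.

8 − 120 = -112 → -112 + 360 = 248°   (triadic ↓)
248 − 53 = 195°   (analog 53° ↓)
195 + 120 = 315°   (triadic ↑)
315 + 33 = 348°   (analog 33° ↑)

348°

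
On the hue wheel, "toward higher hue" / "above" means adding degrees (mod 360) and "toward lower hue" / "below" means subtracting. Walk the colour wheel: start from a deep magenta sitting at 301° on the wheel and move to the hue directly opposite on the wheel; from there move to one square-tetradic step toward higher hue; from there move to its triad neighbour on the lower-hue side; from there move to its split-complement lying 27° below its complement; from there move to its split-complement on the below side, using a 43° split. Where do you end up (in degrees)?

301 + 180 = 481 → 481 − 360 = 121°   (complement)
121 + 90 = 211°   (square ↑)
211 − 120 = 91°   (triadic ↓)
91 + 153 = 244°   (split-comp 27° ↓)
244 + 137 = 381 → 381 − 360 = 21°   (split-comp 43° ↓)

21°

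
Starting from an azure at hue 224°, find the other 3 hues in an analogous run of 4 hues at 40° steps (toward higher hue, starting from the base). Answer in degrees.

264°, 304° and 344°

Analogous hues sit every 40° along the wheel.
224 + 40 = 264°
224 + 80 = 304°
224 + 120 = 344°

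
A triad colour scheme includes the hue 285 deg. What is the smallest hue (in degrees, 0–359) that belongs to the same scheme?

A triad places three hues 120° apart.
The full set through 285° is {45°, 165°, 285°}.

45°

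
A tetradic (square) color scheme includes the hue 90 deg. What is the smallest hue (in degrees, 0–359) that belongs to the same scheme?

A square tetradic scheme places four hues every 90°.
The full set through 90° is {0°, 90°, 180°, 270°}.

0°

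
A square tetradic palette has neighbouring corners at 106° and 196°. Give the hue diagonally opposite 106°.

A square tetradic scheme places four hues 90° apart; opposite corners are 180° apart.
106 + 180 = 286°

286°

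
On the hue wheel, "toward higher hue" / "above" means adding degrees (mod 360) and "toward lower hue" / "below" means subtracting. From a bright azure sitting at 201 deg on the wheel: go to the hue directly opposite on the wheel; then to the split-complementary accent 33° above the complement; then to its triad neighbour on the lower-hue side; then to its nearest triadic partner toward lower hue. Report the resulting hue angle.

+180° (complement): 201 + 180 = 381 → 381 − 360 = 21°
+213° (split-comp 33° ↑): 21 + 213 = 234°
−120° (triadic ↓): 234 − 120 = 114°
−120° (triadic ↓): 114 − 120 = -6 → -6 + 360 = 354°

354°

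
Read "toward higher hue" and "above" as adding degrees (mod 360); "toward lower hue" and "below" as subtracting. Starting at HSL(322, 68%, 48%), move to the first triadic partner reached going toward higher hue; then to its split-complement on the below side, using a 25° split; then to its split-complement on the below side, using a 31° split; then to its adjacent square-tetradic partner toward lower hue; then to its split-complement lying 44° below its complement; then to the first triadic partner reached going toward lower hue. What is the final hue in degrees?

triadic ↑ +120°: 322 + 120 = 442 → 442 − 360 = 82°
split-comp 25° ↓ +155°: 82 + 155 = 237°
split-comp 31° ↓ +149°: 237 + 149 = 386 → 386 − 360 = 26°
square ↓ −90°: 26 − 90 = -64 → -64 + 360 = 296°
split-comp 44° ↓ +136°: 296 + 136 = 432 → 432 − 360 = 72°
triadic ↓ −120°: 72 − 120 = -48 → -48 + 360 = 312°

312°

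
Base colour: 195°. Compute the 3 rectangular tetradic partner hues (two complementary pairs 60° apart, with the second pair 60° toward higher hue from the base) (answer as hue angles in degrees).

A rectangular tetradic uses two complementary pairs 60° apart: offsets 0°, 60°, 180°, 240°.
195 + 60 = 255°
195 + 180 = 375 → 375 − 360 = 15°
195 + 240 = 435 → 435 − 360 = 75°

255°, 15°, 75°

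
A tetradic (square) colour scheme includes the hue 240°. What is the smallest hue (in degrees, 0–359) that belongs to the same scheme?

60°

A square tetradic scheme places four hues every 90°.
The full set through 240° is {60°, 150°, 240°, 330°}.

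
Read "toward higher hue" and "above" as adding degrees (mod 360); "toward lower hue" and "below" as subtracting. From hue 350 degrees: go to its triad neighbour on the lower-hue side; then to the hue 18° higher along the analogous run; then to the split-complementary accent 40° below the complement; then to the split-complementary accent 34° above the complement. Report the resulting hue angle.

350 − 120 = 230°   (triadic ↓)
230 + 18 = 248°   (analog 18° ↑)
248 + 140 = 388 → 388 − 360 = 28°   (split-comp 40° ↓)
28 + 214 = 242°   (split-comp 34° ↑)

242°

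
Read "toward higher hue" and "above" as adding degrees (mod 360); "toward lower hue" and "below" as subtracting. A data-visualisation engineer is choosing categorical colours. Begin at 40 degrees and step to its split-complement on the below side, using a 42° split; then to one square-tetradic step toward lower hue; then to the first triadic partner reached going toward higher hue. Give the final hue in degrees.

208°

split-comp 42° ↓ +138°: 40 + 138 = 178°
square ↓ −90°: 178 − 90 = 88°
triadic ↑ +120°: 88 + 120 = 208°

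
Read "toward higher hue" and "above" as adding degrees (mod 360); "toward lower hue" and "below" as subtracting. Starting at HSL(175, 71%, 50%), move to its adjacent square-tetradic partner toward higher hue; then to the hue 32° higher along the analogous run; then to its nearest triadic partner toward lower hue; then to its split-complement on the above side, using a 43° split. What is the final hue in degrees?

40°

square ↑ +90°: 175 + 90 = 265°
analog 32° ↑ +32°: 265 + 32 = 297°
triadic ↓ −120°: 297 − 120 = 177°
split-comp 43° ↑ +223°: 177 + 223 = 400 → 400 − 360 = 40°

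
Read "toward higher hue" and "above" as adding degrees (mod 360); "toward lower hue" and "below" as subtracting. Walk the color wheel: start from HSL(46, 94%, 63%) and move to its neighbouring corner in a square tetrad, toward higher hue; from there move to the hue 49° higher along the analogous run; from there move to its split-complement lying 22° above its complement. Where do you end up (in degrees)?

27°

square ↑ +90°: 46 + 90 = 136°
analog 49° ↑ +49°: 136 + 49 = 185°
split-comp 22° ↑ +202°: 185 + 202 = 387 → 387 − 360 = 27°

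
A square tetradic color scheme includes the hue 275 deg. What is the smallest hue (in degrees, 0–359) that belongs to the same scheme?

5°

A square tetradic scheme places four hues every 90°.
The full set through 275° is {5°, 95°, 185°, 275°}.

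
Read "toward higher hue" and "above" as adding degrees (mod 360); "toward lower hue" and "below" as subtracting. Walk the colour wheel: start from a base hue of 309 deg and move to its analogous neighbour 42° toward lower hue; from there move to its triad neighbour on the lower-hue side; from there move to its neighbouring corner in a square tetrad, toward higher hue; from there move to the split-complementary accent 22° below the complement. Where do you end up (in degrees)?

analog 42° ↓ −42°: 309 − 42 = 267°
triadic ↓ −120°: 267 − 120 = 147°
square ↑ +90°: 147 + 90 = 237°
split-comp 22° ↓ +158°: 237 + 158 = 395 → 395 − 360 = 35°

35°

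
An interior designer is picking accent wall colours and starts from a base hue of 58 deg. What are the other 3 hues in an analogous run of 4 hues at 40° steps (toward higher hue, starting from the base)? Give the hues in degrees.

98°, 138° and 178°

58 + 40 = 98°
58 + 80 = 138°
58 + 120 = 178°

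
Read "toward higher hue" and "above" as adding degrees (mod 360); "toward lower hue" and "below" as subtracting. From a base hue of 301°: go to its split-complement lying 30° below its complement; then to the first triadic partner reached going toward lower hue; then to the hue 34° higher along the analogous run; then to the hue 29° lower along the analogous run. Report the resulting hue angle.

301 + 150 = 451 → 451 − 360 = 91°   (split-comp 30° ↓)
91 − 120 = -29 → -29 + 360 = 331°   (triadic ↓)
331 + 34 = 365 → 365 − 360 = 5°   (analog 34° ↑)
5 − 29 = -24 → -24 + 360 = 336°   (analog 29° ↓)

336°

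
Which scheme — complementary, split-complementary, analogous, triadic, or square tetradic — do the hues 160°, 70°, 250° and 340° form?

square tetradic

Sort the hues: 70°, 160°, 250°, 340°.
Successive gaps around the wheel: 90°, 90°, 90°, 90°.
Four hues every 90° form a square tetradic scheme.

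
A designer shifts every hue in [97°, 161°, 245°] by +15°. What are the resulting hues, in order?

112°, 176°, 260°

97 + 15 = 112°
161 + 15 = 176°
245 + 15 = 260°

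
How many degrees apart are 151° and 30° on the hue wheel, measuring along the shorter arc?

121°

|151 − 30| = 121.
121 ≤ 180, so the shorter arc is 121°.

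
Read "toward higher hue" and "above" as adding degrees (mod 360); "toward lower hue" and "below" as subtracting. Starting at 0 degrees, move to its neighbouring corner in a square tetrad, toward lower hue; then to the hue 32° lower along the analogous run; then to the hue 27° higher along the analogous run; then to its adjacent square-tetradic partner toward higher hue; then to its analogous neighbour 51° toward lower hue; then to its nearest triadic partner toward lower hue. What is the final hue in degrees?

184°

−90° (square ↓): 0 − 90 = -90 → -90 + 360 = 270°
−32° (analog 32° ↓): 270 − 32 = 238°
+27° (analog 27° ↑): 238 + 27 = 265°
+90° (square ↑): 265 + 90 = 355°
−51° (analog 51° ↓): 355 − 51 = 304°
−120° (triadic ↓): 304 − 120 = 184°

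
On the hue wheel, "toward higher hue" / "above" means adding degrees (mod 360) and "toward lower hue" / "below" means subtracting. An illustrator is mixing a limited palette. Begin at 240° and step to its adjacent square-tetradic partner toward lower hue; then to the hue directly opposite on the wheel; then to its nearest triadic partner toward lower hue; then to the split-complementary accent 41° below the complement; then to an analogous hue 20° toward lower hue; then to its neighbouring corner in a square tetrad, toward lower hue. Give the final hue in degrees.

239°

square ↓ −90°: 240 − 90 = 150°
complement +180°: 150 + 180 = 330°
triadic ↓ −120°: 330 − 120 = 210°
split-comp 41° ↓ +139°: 210 + 139 = 349°
analog 20° ↓ −20°: 349 − 20 = 329°
square ↓ −90°: 329 − 90 = 239°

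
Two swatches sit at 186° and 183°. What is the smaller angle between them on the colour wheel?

|186 − 183| = 3.
3 ≤ 180, so the shorter arc is 3°.

3°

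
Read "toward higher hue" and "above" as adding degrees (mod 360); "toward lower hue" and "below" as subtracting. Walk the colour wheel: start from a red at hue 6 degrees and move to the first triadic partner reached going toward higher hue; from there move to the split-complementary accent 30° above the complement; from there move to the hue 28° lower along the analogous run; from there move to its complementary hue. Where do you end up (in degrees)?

+120° (triadic ↑): 6 + 120 = 126°
+210° (split-comp 30° ↑): 126 + 210 = 336°
−28° (analog 28° ↓): 336 − 28 = 308°
+180° (complement): 308 + 180 = 488 → 488 − 360 = 128°

128°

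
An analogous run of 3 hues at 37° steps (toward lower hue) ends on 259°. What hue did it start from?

333°

2 steps of 37° (toward lower hue) give a net shift of −74°.
Start = end − shift: 259 + 74 = 333°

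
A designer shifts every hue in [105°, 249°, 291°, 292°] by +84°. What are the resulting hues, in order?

105 + 84 = 189°
249 + 84 = 333°
291 + 84 = 375 → 375 − 360 = 15°
292 + 84 = 376 → 376 − 360 = 16°

189°, 333°, 15°, 16°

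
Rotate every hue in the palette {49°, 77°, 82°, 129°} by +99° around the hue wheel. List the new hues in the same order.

49 + 99 = 148°
77 + 99 = 176°
82 + 99 = 181°
129 + 99 = 228°

148°, 176°, 181°, 228°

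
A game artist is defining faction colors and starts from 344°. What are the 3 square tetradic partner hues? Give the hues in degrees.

74°, 164°, and 254°

344 + 90 = 434 → 434 − 360 = 74°
344 + 180 = 524 → 524 − 360 = 164°
344 + 270 = 614 → 614 − 360 = 254°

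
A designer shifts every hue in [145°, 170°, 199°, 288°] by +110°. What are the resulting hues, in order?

255°, 280°, 309°, 38°

145 + 110 = 255°
170 + 110 = 280°
199 + 110 = 309°
288 + 110 = 398 → 398 − 360 = 38°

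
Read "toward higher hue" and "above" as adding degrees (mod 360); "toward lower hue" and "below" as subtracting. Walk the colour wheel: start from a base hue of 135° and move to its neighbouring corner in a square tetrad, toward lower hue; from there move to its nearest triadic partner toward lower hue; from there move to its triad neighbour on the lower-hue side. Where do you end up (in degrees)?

165°

square ↓ −90°: 135 − 90 = 45°
triadic ↓ −120°: 45 − 120 = -75 → -75 + 360 = 285°
triadic ↓ −120°: 285 − 120 = 165°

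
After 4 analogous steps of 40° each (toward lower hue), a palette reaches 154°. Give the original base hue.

314°

4 steps of 40° (toward lower hue) give a net shift of −160°.
Start = end − shift: 154 + 160 = 314°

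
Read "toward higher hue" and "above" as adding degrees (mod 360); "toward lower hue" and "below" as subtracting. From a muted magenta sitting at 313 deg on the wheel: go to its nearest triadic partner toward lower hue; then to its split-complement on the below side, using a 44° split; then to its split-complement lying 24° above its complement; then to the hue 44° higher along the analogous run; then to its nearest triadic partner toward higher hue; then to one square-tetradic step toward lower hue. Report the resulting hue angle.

247°

triadic ↓ −120°: 313 − 120 = 193°
split-comp 44° ↓ +136°: 193 + 136 = 329°
split-comp 24° ↑ +204°: 329 + 204 = 533 → 533 − 360 = 173°
analog 44° ↑ +44°: 173 + 44 = 217°
triadic ↑ +120°: 217 + 120 = 337°
square ↓ −90°: 337 − 90 = 247°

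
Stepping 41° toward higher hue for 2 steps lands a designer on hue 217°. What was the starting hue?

2 steps of 41° (toward higher hue) give a net shift of +82°.
Start = end − shift: 217 − 82 = 135°

135°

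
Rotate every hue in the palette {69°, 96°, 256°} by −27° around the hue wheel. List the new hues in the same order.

42°, 69°, 229°

69 − 27 = 42°
96 − 27 = 69°
256 − 27 = 229°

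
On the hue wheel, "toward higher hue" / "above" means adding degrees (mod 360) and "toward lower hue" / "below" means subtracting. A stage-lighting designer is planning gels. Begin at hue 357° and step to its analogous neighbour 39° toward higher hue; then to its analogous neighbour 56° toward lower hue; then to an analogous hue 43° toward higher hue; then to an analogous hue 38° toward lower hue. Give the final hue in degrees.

345°

+39° (analog 39° ↑): 357 + 39 = 396 → 396 − 360 = 36°
−56° (analog 56° ↓): 36 − 56 = -20 → -20 + 360 = 340°
+43° (analog 43° ↑): 340 + 43 = 383 → 383 − 360 = 23°
−38° (analog 38° ↓): 23 − 38 = -15 → -15 + 360 = 345°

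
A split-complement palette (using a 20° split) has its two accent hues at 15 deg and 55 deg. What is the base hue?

The accents sit 20° either side of the complement, so the complement is their short-arc midpoint on the wheel.
Short-arc midpoint of 15° and 55°: 35°.
Base is 180° from the complement: 35 − 180 = -145 → -145 + 360 = 215°

215°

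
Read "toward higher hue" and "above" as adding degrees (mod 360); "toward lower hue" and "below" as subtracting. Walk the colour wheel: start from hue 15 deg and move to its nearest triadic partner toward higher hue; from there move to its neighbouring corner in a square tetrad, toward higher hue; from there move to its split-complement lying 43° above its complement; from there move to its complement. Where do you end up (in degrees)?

15 + 120 = 135°   (triadic ↑)
135 + 90 = 225°   (square ↑)
225 + 223 = 448 → 448 − 360 = 88°   (split-comp 43° ↑)
88 + 180 = 268°   (complement)

268°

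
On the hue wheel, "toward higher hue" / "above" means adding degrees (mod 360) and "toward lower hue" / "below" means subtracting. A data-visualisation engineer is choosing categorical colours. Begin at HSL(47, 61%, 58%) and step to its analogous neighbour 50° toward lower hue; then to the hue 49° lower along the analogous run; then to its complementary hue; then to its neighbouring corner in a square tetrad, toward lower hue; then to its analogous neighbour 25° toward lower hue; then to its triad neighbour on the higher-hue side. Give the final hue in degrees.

−50° (analog 50° ↓): 47 − 50 = -3 → -3 + 360 = 357°
−49° (analog 49° ↓): 357 − 49 = 308°
+180° (complement): 308 + 180 = 488 → 488 − 360 = 128°
−90° (square ↓): 128 − 90 = 38°
−25° (analog 25° ↓): 38 − 25 = 13°
+120° (triadic ↑): 13 + 120 = 133°

133°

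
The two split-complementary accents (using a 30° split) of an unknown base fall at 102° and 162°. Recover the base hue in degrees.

The accents sit 30° either side of the complement, so the complement is their short-arc midpoint on the wheel.
Short-arc midpoint of 102° and 162°: 132°.
Base is 180° from the complement: 132 − 180 = -48 → -48 + 360 = 312°

312°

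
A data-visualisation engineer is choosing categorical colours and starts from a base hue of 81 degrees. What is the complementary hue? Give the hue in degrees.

261°

81 + 180 = 261°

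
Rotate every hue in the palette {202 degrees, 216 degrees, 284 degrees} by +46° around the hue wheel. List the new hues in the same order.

202 + 46 = 248°
216 + 46 = 262°
284 + 46 = 330°

248°, 262°, 330°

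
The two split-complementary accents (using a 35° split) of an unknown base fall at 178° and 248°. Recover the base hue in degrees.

The accents sit 35° either side of the complement, so the complement is their short-arc midpoint on the wheel.
Short-arc midpoint of 178° and 248°: 213°.
Base is 180° from the complement: 213 − 180 = 33°

33°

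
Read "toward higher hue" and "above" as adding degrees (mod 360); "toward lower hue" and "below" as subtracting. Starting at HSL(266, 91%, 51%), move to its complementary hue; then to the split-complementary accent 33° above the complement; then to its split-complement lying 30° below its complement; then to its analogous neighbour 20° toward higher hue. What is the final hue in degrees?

109°

266 + 180 = 446 → 446 − 360 = 86°   (complement)
86 + 213 = 299°   (split-comp 33° ↑)
299 + 150 = 449 → 449 − 360 = 89°   (split-comp 30° ↓)
89 + 20 = 109°   (analog 20° ↑)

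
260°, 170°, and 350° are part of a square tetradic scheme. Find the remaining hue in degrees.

80°

A square tetradic scheme places four hues every 90°.
The full set through 170° is {80°, 170°, 260°, 350°}.
Given {170°, 260°, 350°}, the missing hue is 80°.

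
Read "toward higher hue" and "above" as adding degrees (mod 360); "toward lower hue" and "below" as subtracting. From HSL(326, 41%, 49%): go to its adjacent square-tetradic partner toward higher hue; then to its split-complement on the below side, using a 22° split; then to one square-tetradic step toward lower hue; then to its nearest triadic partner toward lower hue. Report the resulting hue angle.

+90° (square ↑): 326 + 90 = 416 → 416 − 360 = 56°
+158° (split-comp 22° ↓): 56 + 158 = 214°
−90° (square ↓): 214 − 90 = 124°
−120° (triadic ↓): 124 − 120 = 4°

4°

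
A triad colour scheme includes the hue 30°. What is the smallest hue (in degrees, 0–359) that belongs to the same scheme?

30°

A triad places three hues 120° apart.
The full set through 30° is {30°, 150°, 270°}.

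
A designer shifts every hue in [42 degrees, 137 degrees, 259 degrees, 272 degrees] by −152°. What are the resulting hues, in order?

250°, 345°, 107°, 120°

42 − 152 = -110 → -110 + 360 = 250°
137 − 152 = -15 → -15 + 360 = 345°
259 − 152 = 107°
272 − 152 = 120°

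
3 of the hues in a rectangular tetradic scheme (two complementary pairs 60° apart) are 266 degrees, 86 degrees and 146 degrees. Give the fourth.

A rectangular tetradic uses two complementary pairs 60° apart: offsets 0°, 60°, 180°, 240°.
Among {86°, 146°, 266°}, 266° and 86° are a 180° pair.
The remaining hue 146° needs its own complement: 146 + 180 = 326°

326°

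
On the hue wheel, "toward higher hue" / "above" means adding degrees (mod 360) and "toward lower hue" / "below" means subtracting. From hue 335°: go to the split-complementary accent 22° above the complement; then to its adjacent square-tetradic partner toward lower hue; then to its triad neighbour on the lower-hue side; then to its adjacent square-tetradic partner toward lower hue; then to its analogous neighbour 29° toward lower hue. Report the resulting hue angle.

335 + 202 = 537 → 537 − 360 = 177°   (split-comp 22° ↑)
177 − 90 = 87°   (square ↓)
87 − 120 = -33 → -33 + 360 = 327°   (triadic ↓)
327 − 90 = 237°   (square ↓)
237 − 29 = 208°   (analog 29° ↓)

208°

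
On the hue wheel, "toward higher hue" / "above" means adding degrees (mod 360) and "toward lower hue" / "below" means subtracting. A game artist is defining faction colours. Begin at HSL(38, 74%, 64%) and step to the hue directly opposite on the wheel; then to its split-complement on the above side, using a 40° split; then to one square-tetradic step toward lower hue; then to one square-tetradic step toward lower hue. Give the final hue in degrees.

complement +180°: 38 + 180 = 218°
split-comp 40° ↑ +220°: 218 + 220 = 438 → 438 − 360 = 78°
square ↓ −90°: 78 − 90 = -12 → -12 + 360 = 348°
square ↓ −90°: 348 − 90 = 258°

258°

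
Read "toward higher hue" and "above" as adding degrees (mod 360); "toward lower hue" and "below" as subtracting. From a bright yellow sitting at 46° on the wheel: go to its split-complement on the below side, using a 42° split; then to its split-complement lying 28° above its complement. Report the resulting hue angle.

+138° (split-comp 42° ↓): 46 + 138 = 184°
+208° (split-comp 28° ↑): 184 + 208 = 392 → 392 − 360 = 32°

32°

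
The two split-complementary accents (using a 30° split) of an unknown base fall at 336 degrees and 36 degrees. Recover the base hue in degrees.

186°

The accents sit 30° either side of the complement, so the complement is their short-arc midpoint on the wheel.
Short-arc midpoint of 336° and 36°: 6°.
Base is 180° from the complement: 6 − 180 = -174 → -174 + 360 = 186°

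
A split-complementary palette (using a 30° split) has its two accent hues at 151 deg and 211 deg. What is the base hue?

1°

The accents sit 30° either side of the complement, so the complement is their short-arc midpoint on the wheel.
Short-arc midpoint of 151° and 211°: 181°.
Base is 180° from the complement: 181 − 180 = 1°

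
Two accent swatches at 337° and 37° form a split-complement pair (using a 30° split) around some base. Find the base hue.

187°

The accents sit 30° either side of the complement, so the complement is their short-arc midpoint on the wheel.
Short-arc midpoint of 337° and 37°: 7°.
Base is 180° from the complement: 7 − 180 = -173 → -173 + 360 = 187°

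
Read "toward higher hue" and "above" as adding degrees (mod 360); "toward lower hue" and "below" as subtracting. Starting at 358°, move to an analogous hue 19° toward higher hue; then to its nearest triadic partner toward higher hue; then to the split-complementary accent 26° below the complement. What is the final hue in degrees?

291°

analog 19° ↑ +19°: 358 + 19 = 377 → 377 − 360 = 17°
triadic ↑ +120°: 17 + 120 = 137°
split-comp 26° ↓ +154°: 137 + 154 = 291°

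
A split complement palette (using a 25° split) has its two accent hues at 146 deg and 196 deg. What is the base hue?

351°

The accents sit 25° either side of the complement, so the complement is their short-arc midpoint on the wheel.
Short-arc midpoint of 146° and 196°: 171°.
Base is 180° from the complement: 171 − 180 = -9 → -9 + 360 = 351°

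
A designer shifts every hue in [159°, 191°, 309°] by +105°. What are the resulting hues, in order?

159 + 105 = 264°
191 + 105 = 296°
309 + 105 = 414 → 414 − 360 = 54°

264°, 296°, 54°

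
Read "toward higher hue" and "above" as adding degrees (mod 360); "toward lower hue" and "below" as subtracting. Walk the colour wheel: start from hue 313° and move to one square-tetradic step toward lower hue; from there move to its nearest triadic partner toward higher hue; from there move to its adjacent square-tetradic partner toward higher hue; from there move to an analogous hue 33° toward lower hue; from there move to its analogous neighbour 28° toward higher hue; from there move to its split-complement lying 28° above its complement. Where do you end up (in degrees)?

square ↓ −90°: 313 − 90 = 223°
triadic ↑ +120°: 223 + 120 = 343°
square ↑ +90°: 343 + 90 = 433 → 433 − 360 = 73°
analog 33° ↓ −33°: 73 − 33 = 40°
analog 28° ↑ +28°: 40 + 28 = 68°
split-comp 28° ↑ +208°: 68 + 208 = 276°

276°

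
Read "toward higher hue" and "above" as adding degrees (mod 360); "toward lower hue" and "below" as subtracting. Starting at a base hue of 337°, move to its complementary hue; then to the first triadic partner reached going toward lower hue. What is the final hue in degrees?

337 + 180 = 517 → 517 − 360 = 157°   (complement)
157 − 120 = 37°   (triadic ↓)

37°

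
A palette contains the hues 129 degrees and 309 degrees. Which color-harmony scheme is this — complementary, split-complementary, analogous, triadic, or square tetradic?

Sort the hues: 129°, 309°.
Successive gaps around the wheel: 180°, 180°.
Two hues 180° apart are complementary.

complementary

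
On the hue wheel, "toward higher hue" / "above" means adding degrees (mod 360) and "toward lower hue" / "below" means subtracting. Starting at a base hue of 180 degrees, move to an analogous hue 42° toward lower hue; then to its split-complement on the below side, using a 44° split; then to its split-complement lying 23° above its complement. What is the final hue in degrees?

−42° (analog 42° ↓): 180 − 42 = 138°
+136° (split-comp 44° ↓): 138 + 136 = 274°
+203° (split-comp 23° ↑): 274 + 203 = 477 → 477 − 360 = 117°

117°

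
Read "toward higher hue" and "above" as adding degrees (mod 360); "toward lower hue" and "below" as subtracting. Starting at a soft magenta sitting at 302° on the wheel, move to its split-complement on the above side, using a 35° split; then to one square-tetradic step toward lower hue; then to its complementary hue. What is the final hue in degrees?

247°

split-comp 35° ↑ +215°: 302 + 215 = 517 → 517 − 360 = 157°
square ↓ −90°: 157 − 90 = 67°
complement +180°: 67 + 180 = 247°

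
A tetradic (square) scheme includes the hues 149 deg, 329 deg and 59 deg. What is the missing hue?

239°

A square tetradic scheme places four hues every 90°.
The full set through 59° is {59°, 149°, 239°, 329°}.
Given {59°, 149°, 329°}, the missing hue is 239°.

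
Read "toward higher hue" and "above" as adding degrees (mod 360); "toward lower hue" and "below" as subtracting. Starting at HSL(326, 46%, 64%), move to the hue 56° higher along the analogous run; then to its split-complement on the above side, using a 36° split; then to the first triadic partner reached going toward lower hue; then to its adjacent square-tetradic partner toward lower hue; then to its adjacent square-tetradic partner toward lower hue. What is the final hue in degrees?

298°

analog 56° ↑ +56°: 326 + 56 = 382 → 382 − 360 = 22°
split-comp 36° ↑ +216°: 22 + 216 = 238°
triadic ↓ −120°: 238 − 120 = 118°
square ↓ −90°: 118 − 90 = 28°
square ↓ −90°: 28 − 90 = -62 → -62 + 360 = 298°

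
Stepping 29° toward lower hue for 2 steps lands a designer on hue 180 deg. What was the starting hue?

2 steps of 29° (toward lower hue) give a net shift of −58°.
Start = end − shift: 180 + 58 = 238°

238°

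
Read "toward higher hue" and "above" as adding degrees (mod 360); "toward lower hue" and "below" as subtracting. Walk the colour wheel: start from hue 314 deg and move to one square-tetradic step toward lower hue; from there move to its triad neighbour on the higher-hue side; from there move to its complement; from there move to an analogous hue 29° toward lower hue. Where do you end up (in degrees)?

square ↓ −90°: 314 − 90 = 224°
triadic ↑ +120°: 224 + 120 = 344°
complement +180°: 344 + 180 = 524 → 524 − 360 = 164°
analog 29° ↓ −29°: 164 − 29 = 135°

135°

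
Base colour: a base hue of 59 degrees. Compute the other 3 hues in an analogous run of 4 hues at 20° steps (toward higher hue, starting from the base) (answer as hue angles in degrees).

59 + 20 = 79°
59 + 40 = 99°
59 + 60 = 119°

79°, 99°, and 119°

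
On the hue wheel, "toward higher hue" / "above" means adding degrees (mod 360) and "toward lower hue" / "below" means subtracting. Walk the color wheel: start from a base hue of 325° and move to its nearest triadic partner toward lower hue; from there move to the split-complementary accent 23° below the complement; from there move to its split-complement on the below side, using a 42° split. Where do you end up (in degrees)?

140°

325 − 120 = 205°   (triadic ↓)
205 + 157 = 362 → 362 − 360 = 2°   (split-comp 23° ↓)
2 + 138 = 140°   (split-comp 42° ↓)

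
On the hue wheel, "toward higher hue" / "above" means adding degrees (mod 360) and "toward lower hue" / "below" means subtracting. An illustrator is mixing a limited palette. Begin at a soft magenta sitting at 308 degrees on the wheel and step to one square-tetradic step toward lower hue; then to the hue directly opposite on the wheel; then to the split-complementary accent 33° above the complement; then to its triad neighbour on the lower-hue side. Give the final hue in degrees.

131°

−90° (square ↓): 308 − 90 = 218°
+180° (complement): 218 + 180 = 398 → 398 − 360 = 38°
+213° (split-comp 33° ↑): 38 + 213 = 251°
−120° (triadic ↓): 251 − 120 = 131°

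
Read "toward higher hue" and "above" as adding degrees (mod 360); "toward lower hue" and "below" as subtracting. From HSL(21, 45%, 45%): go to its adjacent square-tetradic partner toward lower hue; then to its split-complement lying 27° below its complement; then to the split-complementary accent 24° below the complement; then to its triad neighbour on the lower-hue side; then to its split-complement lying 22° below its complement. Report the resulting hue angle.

278°

21 − 90 = -69 → -69 + 360 = 291°   (square ↓)
291 + 153 = 444 → 444 − 360 = 84°   (split-comp 27° ↓)
84 + 156 = 240°   (split-comp 24° ↓)
240 − 120 = 120°   (triadic ↓)
120 + 158 = 278°   (split-comp 22° ↓)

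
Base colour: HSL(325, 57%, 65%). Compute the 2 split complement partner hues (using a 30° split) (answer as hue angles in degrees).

Split-complementary hues sit 30° either side of the complement.
Complement of 325°: 325 + 180 = 505 → 505 − 360 = 145°
145 − 30 = 115°
145 + 30 = 175°

115° and 175°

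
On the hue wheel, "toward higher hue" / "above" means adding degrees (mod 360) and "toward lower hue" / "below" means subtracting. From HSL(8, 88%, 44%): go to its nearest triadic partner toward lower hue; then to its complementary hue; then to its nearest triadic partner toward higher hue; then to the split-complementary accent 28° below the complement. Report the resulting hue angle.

8 − 120 = -112 → -112 + 360 = 248°   (triadic ↓)
248 + 180 = 428 → 428 − 360 = 68°   (complement)
68 + 120 = 188°   (triadic ↑)
188 + 152 = 340°   (split-comp 28° ↓)

340°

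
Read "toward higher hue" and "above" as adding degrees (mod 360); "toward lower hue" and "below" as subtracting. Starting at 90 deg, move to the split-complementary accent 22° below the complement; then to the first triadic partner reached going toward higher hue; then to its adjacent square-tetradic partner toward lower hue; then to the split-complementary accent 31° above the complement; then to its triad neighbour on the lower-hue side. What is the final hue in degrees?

split-comp 22° ↓ +158°: 90 + 158 = 248°
triadic ↑ +120°: 248 + 120 = 368 → 368 − 360 = 8°
square ↓ −90°: 8 − 90 = -82 → -82 + 360 = 278°
split-comp 31° ↑ +211°: 278 + 211 = 489 → 489 − 360 = 129°
triadic ↓ −120°: 129 − 120 = 9°

9°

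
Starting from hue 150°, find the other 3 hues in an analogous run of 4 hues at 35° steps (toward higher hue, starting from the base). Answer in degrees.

Analogous hues sit every 35° along the wheel.
150 + 35 = 185°
150 + 70 = 220°
150 + 105 = 255°

185°, 220°, 255°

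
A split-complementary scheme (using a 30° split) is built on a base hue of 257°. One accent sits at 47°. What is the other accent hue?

107°

Split-complementary hues sit 30° either side of the complement.
Complement of the base 257°: 257 + 180 = 437 → 437 − 360 = 77°
The given accent 47° is 30° one side of 77°; the other accent sits 30° the other side: 77 + 30 = 107°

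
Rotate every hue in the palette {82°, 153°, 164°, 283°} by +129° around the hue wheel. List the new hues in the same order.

211°, 282°, 293°, 52°

82 + 129 = 211°
153 + 129 = 282°
164 + 129 = 293°
283 + 129 = 412 → 412 − 360 = 52°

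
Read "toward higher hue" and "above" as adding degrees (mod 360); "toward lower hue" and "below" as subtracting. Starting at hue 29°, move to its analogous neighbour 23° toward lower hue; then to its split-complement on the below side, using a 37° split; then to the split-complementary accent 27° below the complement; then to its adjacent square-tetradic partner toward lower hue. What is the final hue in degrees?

29 − 23 = 6°   (analog 23° ↓)
6 + 143 = 149°   (split-comp 37° ↓)
149 + 153 = 302°   (split-comp 27° ↓)
302 − 90 = 212°   (square ↓)

212°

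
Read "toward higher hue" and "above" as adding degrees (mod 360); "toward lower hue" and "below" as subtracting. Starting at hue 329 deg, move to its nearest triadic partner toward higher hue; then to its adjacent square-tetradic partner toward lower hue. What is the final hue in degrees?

359°

329 + 120 = 449 → 449 − 360 = 89°   (triadic ↑)
89 − 90 = -1 → -1 + 360 = 359°   (square ↓)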